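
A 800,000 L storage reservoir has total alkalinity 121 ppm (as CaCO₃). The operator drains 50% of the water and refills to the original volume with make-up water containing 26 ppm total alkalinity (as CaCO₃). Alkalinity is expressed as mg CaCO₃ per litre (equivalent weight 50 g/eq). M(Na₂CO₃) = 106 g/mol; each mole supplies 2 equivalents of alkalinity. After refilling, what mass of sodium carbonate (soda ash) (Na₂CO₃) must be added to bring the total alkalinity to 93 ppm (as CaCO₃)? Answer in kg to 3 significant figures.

16.5 kg

After draining 50% and refilling: 121 × 0.50 + 26 × 0.50 = 73.5 ppm.
Deficit to target: 93 − 73.5 = 19.5 mg/L.
As CaCO₃: 19.5 mg/L × 800,000 L = 15,600 g; ÷ 50 g/eq ÷ 2 = 156 mol Na₂CO₃.
Mass: 156 × 106 = 16,540 g.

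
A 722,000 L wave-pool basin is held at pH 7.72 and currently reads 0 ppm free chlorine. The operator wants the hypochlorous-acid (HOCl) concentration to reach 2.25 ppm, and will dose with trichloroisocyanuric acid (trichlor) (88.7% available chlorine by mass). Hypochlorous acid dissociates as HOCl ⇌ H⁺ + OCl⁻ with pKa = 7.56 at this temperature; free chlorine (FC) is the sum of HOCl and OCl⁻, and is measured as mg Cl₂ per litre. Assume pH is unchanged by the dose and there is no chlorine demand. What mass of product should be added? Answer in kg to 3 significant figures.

4.48 kg

[OCl⁻]/[HOCl] = 10^(pH − pKa) = 10^(7.72 − 7.56) = 1.445; fraction as HOCl = 1/(1 + 1.445) = 0.4089.
Free chlorine required for 2.25 ppm HOCl: 2.25 / 0.4089 = 5.502 ppm.
FC to add: 5.502 − 0 = 5.502 mg/L as Cl₂.
Cl₂ equivalent: 5.502 mg/L × 722,000 L = 3973 g.
Product at 88.7% available Cl: 3973 / 0.887 = 4479 g.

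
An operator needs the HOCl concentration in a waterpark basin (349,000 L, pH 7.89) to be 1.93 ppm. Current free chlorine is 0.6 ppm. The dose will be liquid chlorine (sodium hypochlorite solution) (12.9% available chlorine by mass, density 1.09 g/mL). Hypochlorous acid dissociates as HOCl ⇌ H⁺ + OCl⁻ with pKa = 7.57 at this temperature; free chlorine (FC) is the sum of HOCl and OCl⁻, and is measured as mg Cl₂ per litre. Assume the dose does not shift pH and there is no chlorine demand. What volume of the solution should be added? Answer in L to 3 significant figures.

[OCl⁻]/[HOCl] = 10^(pH − pKa) = 10^(7.89 − 7.57) = 2.089; fraction as HOCl = 1/(1 + 2.089) = 0.3237.
Free chlorine required for 1.93 ppm HOCl: 1.93 / 0.3237 = 5.962 ppm.
FC to add: 5.962 − 0.6 = 5.362 mg/L as Cl₂.
Cl₂ equivalent: 5.362 mg/L × 349,000 L = 1871 g.
Product at 12.9% available Cl: 1871 / 0.129 = 14,510 g.
Volume: 14,510 g ÷ 1.09 g/mL = 13,310 mL.

13.3 L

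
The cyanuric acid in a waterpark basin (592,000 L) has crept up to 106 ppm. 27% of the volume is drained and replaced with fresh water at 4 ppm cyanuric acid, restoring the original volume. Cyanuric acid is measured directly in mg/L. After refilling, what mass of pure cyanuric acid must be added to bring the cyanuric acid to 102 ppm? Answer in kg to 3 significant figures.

13.9 kg

After draining 27% and refilling: 106 × 0.73 + 4 × 0.27 = 78.46 ppm.
Deficit to target: 102 − 78.46 = 23.54 mg/L.
Mass: 23.54 mg/L × 592,000 L = 13,940 g cyanuric acid.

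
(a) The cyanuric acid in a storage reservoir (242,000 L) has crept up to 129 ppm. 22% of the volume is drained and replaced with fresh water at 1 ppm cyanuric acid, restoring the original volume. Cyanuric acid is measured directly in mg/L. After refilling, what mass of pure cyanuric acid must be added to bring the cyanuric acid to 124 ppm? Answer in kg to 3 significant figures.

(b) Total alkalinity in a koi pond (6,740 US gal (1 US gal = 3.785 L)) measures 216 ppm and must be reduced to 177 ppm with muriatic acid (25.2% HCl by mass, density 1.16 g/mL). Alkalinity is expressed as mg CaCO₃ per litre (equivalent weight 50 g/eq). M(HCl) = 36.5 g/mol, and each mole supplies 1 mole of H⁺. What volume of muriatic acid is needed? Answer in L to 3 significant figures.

(a) 5.60 kg; (b) 2.48 L

(a) After draining 22% and refilling: 129 × 0.78 + 1 × 0.22 = 100.84 ppm.
(a) Deficit to target: 124 − 100.84 = 23.16 mg/L.
(a) Mass: 23.16 mg/L × 242,000 L = 5605 g cyanuric acid.

(b) Volume: 6,740 US gal × 3.785 L/gal = 25,511 L.
(b) Alkalinity to neutralize: (216 − 177) = 39 mg/L as CaCO₃ × 25,511 L = 994.9 g as CaCO₃.
(b) Equivalents of H⁺ required: 994.9 ÷ 50 g/eq = 19.9 eq = 19.9 mol HCl.
(b) Mass of HCl: 19.9 × 36.5 = 726.3 g.
(b) Mass of 25.2% solution: 726.3 / 0.252 = 2882 g.
(b) Volume: 2882 g ÷ 1.16 g/mL = 2485 mL.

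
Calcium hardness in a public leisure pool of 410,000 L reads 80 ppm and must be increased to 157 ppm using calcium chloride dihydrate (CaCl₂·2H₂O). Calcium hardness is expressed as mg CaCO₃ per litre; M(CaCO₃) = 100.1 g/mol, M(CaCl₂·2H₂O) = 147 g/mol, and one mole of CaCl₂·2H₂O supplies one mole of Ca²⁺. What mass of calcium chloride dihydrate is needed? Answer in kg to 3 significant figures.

Hardness to add: (157 − 80) = 77 mg/L as CaCO₃ × 410,000 L = 31,570 g as CaCO₃.
Moles of Ca²⁺ (1 mol Ca²⁺ ≡ 1 mol CaCO₃): 31,570 / 100.1 g/mol = 315.4 mol.
Mass of CaCl₂·2H₂O: 315.4 × 147 = 46,360 g.

46.4 kg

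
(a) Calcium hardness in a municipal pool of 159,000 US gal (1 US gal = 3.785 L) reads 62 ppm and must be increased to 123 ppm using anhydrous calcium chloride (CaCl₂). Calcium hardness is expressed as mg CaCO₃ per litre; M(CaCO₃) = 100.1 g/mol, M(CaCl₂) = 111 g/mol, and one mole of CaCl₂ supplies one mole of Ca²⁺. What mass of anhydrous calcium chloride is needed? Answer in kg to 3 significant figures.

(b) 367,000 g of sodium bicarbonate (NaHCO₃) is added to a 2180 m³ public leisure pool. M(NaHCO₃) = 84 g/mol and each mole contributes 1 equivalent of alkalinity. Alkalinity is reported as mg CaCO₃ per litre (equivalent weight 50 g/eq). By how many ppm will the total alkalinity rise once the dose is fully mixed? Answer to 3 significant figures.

(a) 40.7 kg; (b) 100 ppm

(a) Volume: 159,000 US gal × 3.785 L/gal = 601,815 L.
(a) Hardness to add: (123 − 62) = 61 mg/L as CaCO₃ × 601,815 L = 36,710 g as CaCO₃.
(a) Moles of Ca²⁺ (1 mol Ca²⁺ ≡ 1 mol CaCO₃): 36,710 / 100.1 g/mol = 366.7 mol.
(a) Mass of CaCl₂: 366.7 × 111 = 40,710 g.

(b) Volume: 2180 m³ = 2,180,000 L.
(b) Moles of NaHCO₃: 367,000 g ÷ 84 g/mol = 4369 mol → 4369 eq of alkalinity.
(b) As CaCO₃: 4369 eq × 50 g/eq = 218,500 g.
(b) Rise: 218,500 g / 2,180,000 L × 1000 = 100.2 mg/L.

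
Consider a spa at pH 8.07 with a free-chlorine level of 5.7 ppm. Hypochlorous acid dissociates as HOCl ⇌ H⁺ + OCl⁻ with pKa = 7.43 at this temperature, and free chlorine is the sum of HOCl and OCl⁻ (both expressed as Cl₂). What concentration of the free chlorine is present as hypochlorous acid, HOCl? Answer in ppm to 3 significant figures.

1.06 ppm

[OCl⁻]/[HOCl] = 10^(pH − pKa) = 10^(8.07 − 7.43) = 10^0.64 = 4.365.
Fraction as HOCl = 1 / (1 + 4.365) = 0.1864.
HOCl = 0.1864 × 5.7 ppm = 1.062 ppm.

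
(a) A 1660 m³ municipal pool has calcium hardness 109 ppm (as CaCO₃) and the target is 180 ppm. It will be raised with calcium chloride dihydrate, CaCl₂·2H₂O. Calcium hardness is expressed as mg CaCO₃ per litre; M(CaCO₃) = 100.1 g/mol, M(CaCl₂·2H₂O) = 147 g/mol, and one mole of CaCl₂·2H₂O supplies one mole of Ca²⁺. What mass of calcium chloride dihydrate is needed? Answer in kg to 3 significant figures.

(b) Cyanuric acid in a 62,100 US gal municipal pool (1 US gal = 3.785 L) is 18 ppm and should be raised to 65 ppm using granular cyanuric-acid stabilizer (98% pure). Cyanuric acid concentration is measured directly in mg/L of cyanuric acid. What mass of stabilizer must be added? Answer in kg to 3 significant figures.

(a) Volume: 1660 m³ = 1,660,000 L.
(a) Hardness to add: (180 − 109) = 71 mg/L as CaCO₃ × 1,660,000 L = 117,900 g as CaCO₃.
(a) Moles of Ca²⁺ (1 mol Ca²⁺ ≡ 1 mol CaCO₃): 117,900 / 100.1 g/mol = 1177 mol.
(a) Mass of CaCl₂·2H₂O: 1177 × 147 = 173,100 g.

(b) Volume: 62,100 US gal × 3.785 L/gal = 235,048 L.
(b) CYA to add: (65 − 18) = 47 mg/L × 235,048 L = 11,050 g cyanuric acid.
(b) At 98% purity: 11,050 / 0.98 = 11,270 g product.

(a) 173 kg; (b) 11.3 kg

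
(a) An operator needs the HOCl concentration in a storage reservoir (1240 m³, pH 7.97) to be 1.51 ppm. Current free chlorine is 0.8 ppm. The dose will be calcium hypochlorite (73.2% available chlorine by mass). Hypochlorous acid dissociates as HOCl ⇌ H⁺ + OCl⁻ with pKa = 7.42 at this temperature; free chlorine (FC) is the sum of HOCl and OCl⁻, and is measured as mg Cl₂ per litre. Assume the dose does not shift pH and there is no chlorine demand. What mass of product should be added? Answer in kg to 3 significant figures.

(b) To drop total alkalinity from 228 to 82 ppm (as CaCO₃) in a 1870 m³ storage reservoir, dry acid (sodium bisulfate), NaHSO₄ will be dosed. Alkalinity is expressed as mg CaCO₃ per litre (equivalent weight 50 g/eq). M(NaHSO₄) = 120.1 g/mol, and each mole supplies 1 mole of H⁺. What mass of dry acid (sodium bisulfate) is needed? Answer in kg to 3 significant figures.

(a) 10.3 kg; (b) 656 kg

(a) Volume: 1240 m³ = 1,240,000 L.
(a) [OCl⁻]/[HOCl] = 10^(pH − pKa) = 10^(7.97 − 7.42) = 3.548; fraction as HOCl = 1/(1 + 3.548) = 0.2199.
(a) Free chlorine required for 1.51 ppm HOCl: 1.51 / 0.2199 = 6.868 ppm.
(a) FC to add: 6.868 − 0.8 = 6.068 mg/L as Cl₂.
(a) Cl₂ equivalent: 6.068 mg/L × 1,240,000 L = 7524 g.
(a) Product at 73.2% available Cl: 7524 / 0.732 = 10,280 g.

(b) Volume: 1870 m³ = 1,870,000 L.
(b) Alkalinity to neutralize: (228 − 82) = 146 mg/L as CaCO₃ × 1,870,000 L = 273,000 g as CaCO₃.
(b) Equivalents of H⁺ required: 273,000 ÷ 50 g/eq = 5460 eq = 5460 mol NaHSO₄.
(b) Mass of NaHSO₄: 5460 × 120.1 = 655,800 g.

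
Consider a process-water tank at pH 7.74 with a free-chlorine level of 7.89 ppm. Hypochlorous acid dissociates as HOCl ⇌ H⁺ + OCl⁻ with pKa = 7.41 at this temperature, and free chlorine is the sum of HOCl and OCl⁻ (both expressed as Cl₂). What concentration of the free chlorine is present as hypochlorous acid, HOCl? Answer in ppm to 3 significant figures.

[OCl⁻]/[HOCl] = 10^(pH − pKa) = 10^(7.74 − 7.41) = 10^0.33 = 2.138.
Fraction as HOCl = 1 / (1 + 2.138) = 0.3187.
HOCl = 0.3187 × 7.89 ppm = 2.514 ppm.

2.51 ppm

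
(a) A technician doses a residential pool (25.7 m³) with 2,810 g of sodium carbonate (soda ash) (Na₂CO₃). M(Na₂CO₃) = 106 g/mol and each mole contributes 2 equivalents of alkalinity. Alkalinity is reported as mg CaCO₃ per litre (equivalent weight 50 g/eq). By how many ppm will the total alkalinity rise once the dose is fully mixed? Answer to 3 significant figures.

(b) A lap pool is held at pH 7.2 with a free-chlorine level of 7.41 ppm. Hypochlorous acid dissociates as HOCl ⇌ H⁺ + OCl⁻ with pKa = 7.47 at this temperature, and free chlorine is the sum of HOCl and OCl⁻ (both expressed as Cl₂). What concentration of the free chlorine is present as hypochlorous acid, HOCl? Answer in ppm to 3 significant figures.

(a) 103 ppm; (b) 4.82 ppm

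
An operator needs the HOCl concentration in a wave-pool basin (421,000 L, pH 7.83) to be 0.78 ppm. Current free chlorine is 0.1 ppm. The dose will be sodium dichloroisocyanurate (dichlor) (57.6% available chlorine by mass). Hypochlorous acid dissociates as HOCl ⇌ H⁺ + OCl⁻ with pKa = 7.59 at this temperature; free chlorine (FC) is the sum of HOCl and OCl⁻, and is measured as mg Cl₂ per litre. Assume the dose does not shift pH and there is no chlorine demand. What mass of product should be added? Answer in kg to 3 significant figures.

1.49 kg

[OCl⁻]/[HOCl] = 10^(pH − pKa) = 10^(7.83 − 7.59) = 1.738; fraction as HOCl = 1/(1 + 1.738) = 0.3653.
Free chlorine required for 0.78 ppm HOCl: 0.78 / 0.3653 = 2.135 ppm.
FC to add: 2.135 − 0.1 = 2.035 mg/L as Cl₂.
Cl₂ equivalent: 2.035 mg/L × 421,000 L = 856.9 g.
Product at 57.6% available Cl: 856.9 / 0.576 = 1488 g.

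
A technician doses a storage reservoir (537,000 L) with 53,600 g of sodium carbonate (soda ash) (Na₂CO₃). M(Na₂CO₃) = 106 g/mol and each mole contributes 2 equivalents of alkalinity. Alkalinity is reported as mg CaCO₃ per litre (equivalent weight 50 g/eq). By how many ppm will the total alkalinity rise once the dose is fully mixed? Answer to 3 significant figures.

Moles of Na₂CO₃: 53,600 g ÷ 106 g/mol = 505.7 mol → 1011 eq of alkalinity.
As CaCO₃: 1011 eq × 50 g/eq = 50,570 g.
Rise: 50,570 g / 537,000 L × 1000 = 94.16 mg/L.

94.2 ppm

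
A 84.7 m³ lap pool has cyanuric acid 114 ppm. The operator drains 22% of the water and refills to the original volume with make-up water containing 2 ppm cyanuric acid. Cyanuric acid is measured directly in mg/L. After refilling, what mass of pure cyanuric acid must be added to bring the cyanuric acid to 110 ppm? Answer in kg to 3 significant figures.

1.75 kg

Volume: 84.7 m³ = 84,700 L.
After draining 22% and refilling: 114 × 0.78 + 2 × 0.22 = 89.36 ppm.
Deficit to target: 110 − 89.36 = 20.64 mg/L.
Mass: 20.64 mg/L × 84,700 L = 1748 g cyanuric acid.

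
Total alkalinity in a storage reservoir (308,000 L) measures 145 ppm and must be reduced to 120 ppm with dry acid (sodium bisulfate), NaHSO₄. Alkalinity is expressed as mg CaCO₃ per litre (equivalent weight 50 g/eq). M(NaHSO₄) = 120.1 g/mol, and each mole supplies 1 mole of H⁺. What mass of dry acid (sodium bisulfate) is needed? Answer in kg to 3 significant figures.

Alkalinity to neutralize: (145 − 120) = 25 mg/L as CaCO₃ × 308,000 L = 7700 g as CaCO₃.
Equivalents of H⁺ required: 7700 ÷ 50 g/eq = 154 eq = 154 mol NaHSO₄.
Mass of NaHSO₄: 154 × 120.1 = 18,500 g.

18.5 kg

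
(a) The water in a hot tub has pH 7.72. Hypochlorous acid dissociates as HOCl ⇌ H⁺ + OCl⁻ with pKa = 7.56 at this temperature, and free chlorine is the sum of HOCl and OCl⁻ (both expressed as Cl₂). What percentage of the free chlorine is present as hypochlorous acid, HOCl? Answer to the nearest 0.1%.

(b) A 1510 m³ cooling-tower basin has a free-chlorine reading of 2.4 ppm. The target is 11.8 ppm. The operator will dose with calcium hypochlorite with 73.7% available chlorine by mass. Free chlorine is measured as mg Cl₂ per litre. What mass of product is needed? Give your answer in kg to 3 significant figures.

(a) 40.9%; (b) 19.3 kg

(a) [OCl⁻]/[HOCl] = 10^(pH − pKa) = 10^(7.72 − 7.56) = 10^0.16 = 1.445.
(a) Fraction as HOCl = 1 / (1 + 1.445) = 0.4089.

(b) Volume: 1510 m³ = 1,510,000 L.
(b) Chlorine deficit: 11.8 − 2.4 = 9.4 ppm = 9.4 mg/L as Cl₂.
(b) Cl₂ equivalent needed: 9.4 mg/L × 1,510,000 L = 14,190,000 mg = 14,190 g.
(b) Product at 73.7% available chlorine: 14,190 / 0.737 = 19,260 g.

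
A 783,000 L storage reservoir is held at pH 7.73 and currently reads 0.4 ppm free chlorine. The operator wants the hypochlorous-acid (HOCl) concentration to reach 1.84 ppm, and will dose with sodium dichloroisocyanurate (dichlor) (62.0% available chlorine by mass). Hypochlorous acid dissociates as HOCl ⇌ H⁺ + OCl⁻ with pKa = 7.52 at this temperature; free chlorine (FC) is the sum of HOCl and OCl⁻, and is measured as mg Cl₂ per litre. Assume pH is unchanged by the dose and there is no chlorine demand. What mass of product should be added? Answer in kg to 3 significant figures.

[OCl⁻]/[HOCl] = 10^(pH − pKa) = 10^(7.73 − 7.52) = 1.622; fraction as HOCl = 1/(1 + 1.622) = 0.3814.
Free chlorine required for 1.84 ppm HOCl: 1.84 / 0.3814 = 4.824 ppm.
FC to add: 4.824 − 0.4 = 4.424 mg/L as Cl₂.
Cl₂ equivalent: 4.424 mg/L × 783,000 L = 3464 g.
Product at 62.0% available Cl: 3464 / 0.62 = 5587 g.

5.59 kg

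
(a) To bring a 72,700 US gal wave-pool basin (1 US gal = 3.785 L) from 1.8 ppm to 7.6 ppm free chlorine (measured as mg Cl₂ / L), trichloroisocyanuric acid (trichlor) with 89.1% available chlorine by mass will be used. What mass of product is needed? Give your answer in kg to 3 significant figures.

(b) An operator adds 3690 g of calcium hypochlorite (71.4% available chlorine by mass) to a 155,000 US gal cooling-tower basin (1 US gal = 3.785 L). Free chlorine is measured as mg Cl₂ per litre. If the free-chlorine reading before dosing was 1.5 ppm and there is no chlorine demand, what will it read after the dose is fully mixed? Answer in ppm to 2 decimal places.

(a) Volume: 72,700 US gal × 3.785 L/gal = 275,170 L.
(a) Chlorine deficit: 7.6 − 1.8 = 5.8 ppm = 5.8 mg/L as Cl₂.
(a) Cl₂ equivalent needed: 5.8 mg/L × 275,170 L = 1,596,000 mg = 1596 g.
(a) Product at 89.1% available chlorine: 1596 / 0.891 = 1791 g.

(b) Volume: 155,000 US gal × 3.785 L/gal = 586,675 L.
(b) Available chlorine delivered: 3690 g × 0.714 = 2635 g as Cl₂.
(b) Concentration rise: 2635 g / 586,675 L = 4.491 mg/L = 4.49 ppm.
(b) Final FC: 1.5 + 4.49 = 5.99 ppm.

(a) 1.79 kg; (b) 5.99 ppm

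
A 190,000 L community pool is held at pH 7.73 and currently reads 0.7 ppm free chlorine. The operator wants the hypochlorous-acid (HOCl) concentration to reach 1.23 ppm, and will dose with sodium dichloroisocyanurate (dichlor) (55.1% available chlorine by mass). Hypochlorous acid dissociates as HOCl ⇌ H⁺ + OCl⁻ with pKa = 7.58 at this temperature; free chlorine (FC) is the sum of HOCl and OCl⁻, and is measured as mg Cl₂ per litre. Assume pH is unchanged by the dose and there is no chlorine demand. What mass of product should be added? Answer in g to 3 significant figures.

782 g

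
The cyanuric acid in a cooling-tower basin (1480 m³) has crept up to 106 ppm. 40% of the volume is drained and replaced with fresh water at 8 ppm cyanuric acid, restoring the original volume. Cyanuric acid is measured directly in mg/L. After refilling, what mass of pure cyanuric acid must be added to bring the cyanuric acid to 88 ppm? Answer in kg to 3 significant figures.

Volume: 1480 m³ = 1,480,000 L.
After draining 40% and refilling: 106 × 0.60 + 8 × 0.40 = 66.8 ppm.
Deficit to target: 88 − 66.8 = 21.2 mg/L.
Mass: 21.2 mg/L × 1,480,000 L = 31,380 g cyanuric acid.

31.4 kg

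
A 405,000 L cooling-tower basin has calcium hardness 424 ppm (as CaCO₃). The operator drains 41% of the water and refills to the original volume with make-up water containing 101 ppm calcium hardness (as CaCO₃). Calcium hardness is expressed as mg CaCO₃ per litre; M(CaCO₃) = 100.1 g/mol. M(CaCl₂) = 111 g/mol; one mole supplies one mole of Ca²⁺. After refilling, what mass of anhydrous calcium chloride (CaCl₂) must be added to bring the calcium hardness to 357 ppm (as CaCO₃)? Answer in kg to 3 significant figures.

After draining 41% and refilling: 424 × 0.59 + 101 × 0.41 = 291.57 ppm.
Deficit to target: 357 − 291.57 = 65.43 mg/L.
As CaCO₃: 65.43 mg/L × 405,000 L = 26,500 g; ÷ 100.1 = 264.7 mol Ca²⁺.
Mass: 264.7 × 111 = 29,380 g.

29.4 kg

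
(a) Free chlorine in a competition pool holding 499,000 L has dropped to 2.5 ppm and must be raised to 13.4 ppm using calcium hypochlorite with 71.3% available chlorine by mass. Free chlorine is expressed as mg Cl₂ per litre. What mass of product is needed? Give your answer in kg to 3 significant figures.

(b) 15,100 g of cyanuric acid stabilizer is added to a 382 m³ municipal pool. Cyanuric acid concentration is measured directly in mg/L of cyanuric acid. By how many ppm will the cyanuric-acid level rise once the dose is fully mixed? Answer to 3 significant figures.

(a) Chlorine deficit: 13.4 − 2.5 = 10.9 ppm = 10.9 mg/L as Cl₂.
(a) Cl₂ equivalent needed: 10.9 mg/L × 499,000 L = 5,439,000 mg = 5439 g.
(a) Product at 71.3% available chlorine: 5439 / 0.713 = 7628 g.

(b) Volume: 382 m³ = 382,000 L.
(b) Rise: 15,100 g / 382,000 L × 1000 = 39.53 mg/L.

(a) 7.63 kg; (b) 39.5 ppm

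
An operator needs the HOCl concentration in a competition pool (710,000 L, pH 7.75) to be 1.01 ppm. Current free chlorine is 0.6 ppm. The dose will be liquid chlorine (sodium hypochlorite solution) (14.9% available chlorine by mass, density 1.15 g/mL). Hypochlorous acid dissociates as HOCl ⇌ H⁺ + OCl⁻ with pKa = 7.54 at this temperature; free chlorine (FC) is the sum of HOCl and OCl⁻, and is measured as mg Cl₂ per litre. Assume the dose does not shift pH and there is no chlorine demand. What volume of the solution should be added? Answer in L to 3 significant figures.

8.49 L

[OCl⁻]/[HOCl] = 10^(pH − pKa) = 10^(7.75 − 7.54) = 1.622; fraction as HOCl = 1/(1 + 1.622) = 0.3814.
Free chlorine required for 1.01 ppm HOCl: 1.01 / 0.3814 = 2.648 ppm.
FC to add: 2.648 − 0.6 = 2.048 mg/L as Cl₂.
Cl₂ equivalent: 2.048 mg/L × 710,000 L = 1454 g.
Product at 14.9% available Cl: 1454 / 0.149 = 9759 g.
Volume: 9759 g ÷ 1.15 g/mL = 8486 mL.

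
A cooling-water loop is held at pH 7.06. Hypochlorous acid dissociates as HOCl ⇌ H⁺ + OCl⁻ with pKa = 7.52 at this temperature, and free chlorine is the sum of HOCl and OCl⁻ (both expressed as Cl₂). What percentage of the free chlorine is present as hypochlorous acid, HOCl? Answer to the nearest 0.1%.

74.3%

[OCl⁻]/[HOCl] = 10^(pH − pKa) = 10^(7.06 − 7.52) = 10^-0.46 = 0.3467.
Fraction as HOCl = 1 / (1 + 0.3467) = 0.7425.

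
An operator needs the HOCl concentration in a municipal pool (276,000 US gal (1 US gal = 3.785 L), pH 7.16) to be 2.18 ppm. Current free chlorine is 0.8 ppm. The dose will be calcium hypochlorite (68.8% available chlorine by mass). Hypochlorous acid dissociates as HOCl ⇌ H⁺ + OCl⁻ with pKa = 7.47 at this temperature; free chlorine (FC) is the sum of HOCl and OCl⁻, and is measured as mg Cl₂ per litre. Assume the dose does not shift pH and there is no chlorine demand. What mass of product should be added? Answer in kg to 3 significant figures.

3.72 kg

Volume: 276,000 US gal × 3.785 L/gal = 1,044,660 L.
[OCl⁻]/[HOCl] = 10^(pH − pKa) = 10^(7.16 − 7.47) = 0.4898; fraction as HOCl = 1/(1 + 0.4898) = 0.6712.
Free chlorine required for 2.18 ppm HOCl: 2.18 / 0.6712 = 3.248 ppm.
FC to add: 3.248 − 0.8 = 2.448 mg/L as Cl₂.
Cl₂ equivalent: 2.448 mg/L × 1,044,660 L = 2557 g.
Product at 68.8% available Cl: 2557 / 0.688 = 3717 g.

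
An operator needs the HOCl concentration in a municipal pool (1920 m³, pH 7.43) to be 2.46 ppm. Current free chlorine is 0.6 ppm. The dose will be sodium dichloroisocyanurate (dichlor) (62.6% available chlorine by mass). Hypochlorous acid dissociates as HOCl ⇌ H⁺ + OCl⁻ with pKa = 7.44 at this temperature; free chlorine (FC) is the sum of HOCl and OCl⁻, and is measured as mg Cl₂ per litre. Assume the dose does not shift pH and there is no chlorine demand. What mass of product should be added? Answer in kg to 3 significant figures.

13.1 kg

Volume: 1920 m³ = 1,920,000 L.
[OCl⁻]/[HOCl] = 10^(pH − pKa) = 10^(7.43 − 7.44) = 0.9772; fraction as HOCl = 1/(1 + 0.9772) = 0.5058.
Free chlorine required for 2.46 ppm HOCl: 2.46 / 0.5058 = 4.864 ppm.
FC to add: 4.864 − 0.6 = 4.264 mg/L as Cl₂.
Cl₂ equivalent: 4.264 mg/L × 1,920,000 L = 8187 g.
Product at 62.6% available Cl: 8187 / 0.626 = 13,080 g.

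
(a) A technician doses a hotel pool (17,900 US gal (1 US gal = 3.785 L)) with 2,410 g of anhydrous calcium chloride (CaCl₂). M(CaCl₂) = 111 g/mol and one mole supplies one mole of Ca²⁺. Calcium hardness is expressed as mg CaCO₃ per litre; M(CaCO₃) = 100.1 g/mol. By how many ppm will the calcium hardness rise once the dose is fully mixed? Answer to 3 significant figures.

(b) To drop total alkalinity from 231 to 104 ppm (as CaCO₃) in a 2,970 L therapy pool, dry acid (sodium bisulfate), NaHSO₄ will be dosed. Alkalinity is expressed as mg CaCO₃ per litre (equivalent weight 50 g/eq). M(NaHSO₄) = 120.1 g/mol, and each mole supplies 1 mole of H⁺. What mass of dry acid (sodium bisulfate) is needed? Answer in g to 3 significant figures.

(a) 32.1 ppm; (b) 906 g

(a) Volume: 17,900 US gal × 3.785 L/gal = 67,752 L.
(a) Moles of Ca²⁺: 2,410 g ÷ 111 g/mol = 21.71 mol.
(a) As CaCO₃: 21.71 mol × 100.1 g/mol = 2173 g.
(a) Rise: 2173 g / 67,752 L × 1000 = 32.08 mg/L.

(b) Alkalinity to neutralize: (231 − 104) = 127 mg/L as CaCO₃ × 2,970 L = 377.2 g as CaCO₃.
(b) Equivalents of H⁺ required: 377.2 ÷ 50 g/eq = 7.544 eq = 7.544 mol NaHSO₄.
(b) Mass of NaHSO₄: 7.544 × 120.1 = 906 g.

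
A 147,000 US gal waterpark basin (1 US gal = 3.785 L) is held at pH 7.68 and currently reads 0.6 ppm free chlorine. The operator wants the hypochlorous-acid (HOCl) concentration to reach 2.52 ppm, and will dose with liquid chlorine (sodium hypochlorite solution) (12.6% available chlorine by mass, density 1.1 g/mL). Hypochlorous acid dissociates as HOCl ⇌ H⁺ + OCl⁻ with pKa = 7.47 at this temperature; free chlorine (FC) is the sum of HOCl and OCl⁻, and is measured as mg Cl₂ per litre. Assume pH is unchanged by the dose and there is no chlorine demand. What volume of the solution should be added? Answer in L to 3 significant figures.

Volume: 147,000 US gal × 3.785 L/gal = 556,395 L.
[OCl⁻]/[HOCl] = 10^(pH − pKa) = 10^(7.68 − 7.47) = 1.622; fraction as HOCl = 1/(1 + 1.622) = 0.3814.
Free chlorine required for 2.52 ppm HOCl: 2.52 / 0.3814 = 6.607 ppm.
FC to add: 6.607 − 0.6 = 6.007 mg/L as Cl₂.
Cl₂ equivalent: 6.007 mg/L × 556,395 L = 3342 g.
Product at 12.6% available Cl: 3342 / 0.126 = 26,530 g.
Volume: 26,530 g ÷ 1.1 g/mL = 24,110 mL.

24.1 L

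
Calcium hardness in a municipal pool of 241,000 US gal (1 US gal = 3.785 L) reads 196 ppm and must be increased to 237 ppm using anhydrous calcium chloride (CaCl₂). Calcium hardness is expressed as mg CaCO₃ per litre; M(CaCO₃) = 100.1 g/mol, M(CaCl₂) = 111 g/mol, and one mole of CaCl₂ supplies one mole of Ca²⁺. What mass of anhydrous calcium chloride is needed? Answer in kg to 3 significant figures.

41.5 kg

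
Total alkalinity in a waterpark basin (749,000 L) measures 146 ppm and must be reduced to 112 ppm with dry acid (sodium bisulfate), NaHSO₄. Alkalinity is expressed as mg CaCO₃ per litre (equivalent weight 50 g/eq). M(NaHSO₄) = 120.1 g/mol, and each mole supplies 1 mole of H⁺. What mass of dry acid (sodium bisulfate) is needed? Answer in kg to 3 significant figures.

Alkalinity to neutralize: (146 − 112) = 34 mg/L as CaCO₃ × 749,000 L = 25,470 g as CaCO₃.
Equivalents of H⁺ required: 25,470 ÷ 50 g/eq = 509.3 eq = 509.3 mol NaHSO₄.
Mass of NaHSO₄: 509.3 × 120.1 = 61,170 g.

61.2 kg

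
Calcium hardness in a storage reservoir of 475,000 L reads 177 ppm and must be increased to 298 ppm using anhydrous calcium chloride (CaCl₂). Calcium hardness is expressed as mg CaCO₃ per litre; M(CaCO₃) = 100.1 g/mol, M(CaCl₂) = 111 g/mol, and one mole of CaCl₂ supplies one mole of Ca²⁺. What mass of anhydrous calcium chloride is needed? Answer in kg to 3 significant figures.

63.7 kg

Hardness to add: (298 − 177) = 121 mg/L as CaCO₃ × 475,000 L = 57,480 g as CaCO₃.
Moles of Ca²⁺ (1 mol Ca²⁺ ≡ 1 mol CaCO₃): 57,480 / 100.1 g/mol = 574.2 mol.
Mass of CaCl₂: 574.2 × 111 = 63,730 g.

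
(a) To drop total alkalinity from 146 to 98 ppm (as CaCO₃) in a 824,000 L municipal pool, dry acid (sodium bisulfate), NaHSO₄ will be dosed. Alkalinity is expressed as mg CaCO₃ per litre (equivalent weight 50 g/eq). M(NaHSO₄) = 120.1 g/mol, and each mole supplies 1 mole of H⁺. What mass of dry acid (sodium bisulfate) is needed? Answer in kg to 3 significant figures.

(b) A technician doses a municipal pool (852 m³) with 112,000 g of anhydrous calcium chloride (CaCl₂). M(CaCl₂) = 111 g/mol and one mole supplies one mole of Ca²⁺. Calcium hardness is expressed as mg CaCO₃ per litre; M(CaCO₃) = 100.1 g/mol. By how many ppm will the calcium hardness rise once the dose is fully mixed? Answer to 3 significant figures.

(a) 95.0 kg; (b) 119 ppm

(a) Alkalinity to neutralize: (146 − 98) = 48 mg/L as CaCO₃ × 824,000 L = 39,550 g as CaCO₃.
(a) Equivalents of H⁺ required: 39,550 ÷ 50 g/eq = 791 eq = 791 mol NaHSO₄.
(a) Mass of NaHSO₄: 791 × 120.1 = 95,000 g.

(b) Volume: 852 m³ = 852,000 L.
(b) Moles of Ca²⁺: 112,000 g ÷ 111 g/mol = 1009 mol.
(b) As CaCO₃: 1009 mol × 100.1 g/mol = 101,000 g.
(b) Rise: 101,000 g / 852,000 L × 1000 = 118.5 mg/L.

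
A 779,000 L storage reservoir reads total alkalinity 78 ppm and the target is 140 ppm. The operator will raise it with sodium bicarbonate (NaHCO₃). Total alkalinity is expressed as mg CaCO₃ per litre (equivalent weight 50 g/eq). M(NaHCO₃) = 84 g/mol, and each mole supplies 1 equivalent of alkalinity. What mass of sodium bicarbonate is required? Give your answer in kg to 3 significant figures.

Alkalinity to add: (140 − 78) = 62 mg/L as CaCO₃ × 779,000 L = 48,300 g as CaCO₃.
Equivalents: 48,300 g ÷ 50 g/eq = 966 eq.
NaHCO₃ supplies 1 eq per mole → 966 mol.
Mass: 966 mol × 84 g/mol = 81,140 g.

81.1 kg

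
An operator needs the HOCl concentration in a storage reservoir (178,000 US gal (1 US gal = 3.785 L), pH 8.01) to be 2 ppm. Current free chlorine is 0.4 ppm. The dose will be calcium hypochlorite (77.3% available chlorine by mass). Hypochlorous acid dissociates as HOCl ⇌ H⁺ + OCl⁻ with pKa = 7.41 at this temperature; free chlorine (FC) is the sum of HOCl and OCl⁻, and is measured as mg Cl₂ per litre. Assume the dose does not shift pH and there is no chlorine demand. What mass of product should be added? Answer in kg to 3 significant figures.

8.33 kg

Volume: 178,000 US gal × 3.785 L/gal = 673,730 L.
[OCl⁻]/[HOCl] = 10^(pH − pKa) = 10^(8.01 − 7.41) = 3.981; fraction as HOCl = 1/(1 + 3.981) = 0.2008.
Free chlorine required for 2 ppm HOCl: 2 / 0.2008 = 9.962 ppm.
FC to add: 9.962 − 0.4 = 9.562 mg/L as Cl₂.
Cl₂ equivalent: 9.562 mg/L × 673,730 L = 6442 g.
Product at 77.3% available Cl: 6442 / 0.773 = 8334 g.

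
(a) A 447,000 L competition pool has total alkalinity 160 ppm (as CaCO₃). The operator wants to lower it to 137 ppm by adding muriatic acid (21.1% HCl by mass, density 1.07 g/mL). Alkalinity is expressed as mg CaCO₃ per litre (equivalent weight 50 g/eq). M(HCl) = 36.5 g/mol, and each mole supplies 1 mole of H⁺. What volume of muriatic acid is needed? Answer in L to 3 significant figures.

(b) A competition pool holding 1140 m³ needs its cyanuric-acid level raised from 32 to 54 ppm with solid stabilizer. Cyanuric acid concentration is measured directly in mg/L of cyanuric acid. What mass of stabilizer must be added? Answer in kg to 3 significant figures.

(a) Alkalinity to neutralize: (160 − 137) = 23 mg/L as CaCO₃ × 447,000 L = 10,280 g as CaCO₃.
(a) Equivalents of H⁺ required: 10,280 ÷ 50 g/eq = 205.6 eq = 205.6 mol HCl.
(a) Mass of HCl: 205.6 × 36.5 = 7505 g.
(a) Mass of 21.1% solution: 7505 / 0.211 = 35,570 g.
(a) Volume: 35,570 g ÷ 1.07 g/mL = 33,240 mL.

(b) Volume: 1140 m³ = 1,140,000 L.
(b) CYA to add: (54 − 32) = 22 mg/L × 1,140,000 L = 25,080 g cyanuric acid.

(a) 33.2 L; (b) 25.1 kg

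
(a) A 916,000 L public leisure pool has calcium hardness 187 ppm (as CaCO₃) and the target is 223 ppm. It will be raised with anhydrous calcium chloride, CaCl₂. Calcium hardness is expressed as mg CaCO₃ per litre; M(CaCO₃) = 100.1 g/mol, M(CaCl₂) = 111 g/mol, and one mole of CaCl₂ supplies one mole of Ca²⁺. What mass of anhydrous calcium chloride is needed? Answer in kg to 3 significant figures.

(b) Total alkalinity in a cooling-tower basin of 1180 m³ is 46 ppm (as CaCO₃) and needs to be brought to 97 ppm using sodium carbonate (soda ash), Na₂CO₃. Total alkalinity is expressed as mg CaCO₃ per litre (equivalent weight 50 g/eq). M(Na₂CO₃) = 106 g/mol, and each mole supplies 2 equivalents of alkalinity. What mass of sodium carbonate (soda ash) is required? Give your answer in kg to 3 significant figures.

(a) Hardness to add: (223 − 187) = 36 mg/L as CaCO₃ × 916,000 L = 32,980 g as CaCO₃.
(a) Moles of Ca²⁺ (1 mol Ca²⁺ ≡ 1 mol CaCO₃): 32,980 / 100.1 g/mol = 329.4 mol.
(a) Mass of CaCl₂: 329.4 × 111 = 36,570 g.

(b) Volume: 1180 m³ = 1,180,000 L.
(b) Alkalinity to add: (97 − 46) = 51 mg/L as CaCO₃ × 1,180,000 L = 60,180 g as CaCO₃.
(b) Equivalents: 60,180 g ÷ 50 g/eq = 1204 eq.
(b) Each mole of Na₂CO₃ supplies 2 eq, so 1204 / 2 = 601.8 mol.
(b) Mass: 601.8 mol × 106 g/mol = 63,790 g.

(a) 36.6 kg; (b) 63.8 kg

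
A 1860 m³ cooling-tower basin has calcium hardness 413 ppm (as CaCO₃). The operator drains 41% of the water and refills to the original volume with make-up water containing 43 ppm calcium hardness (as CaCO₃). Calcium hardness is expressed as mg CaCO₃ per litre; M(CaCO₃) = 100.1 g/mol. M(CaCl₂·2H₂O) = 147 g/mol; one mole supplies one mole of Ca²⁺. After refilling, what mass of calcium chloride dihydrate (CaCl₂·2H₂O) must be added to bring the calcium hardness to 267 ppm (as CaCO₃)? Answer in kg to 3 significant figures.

Volume: 1860 m³ = 1,860,000 L.
After draining 41% and refilling: 413 × 0.59 + 43 × 0.41 = 261.3 ppm.
Deficit to target: 267 − 261.3 = 5.7 mg/L.
As CaCO₃: 5.7 mg/L × 1,860,000 L = 10,600 g; ÷ 100.1 = 105.9 mol Ca²⁺.
Mass: 105.9 × 147 = 15,570 g.

15.6 kg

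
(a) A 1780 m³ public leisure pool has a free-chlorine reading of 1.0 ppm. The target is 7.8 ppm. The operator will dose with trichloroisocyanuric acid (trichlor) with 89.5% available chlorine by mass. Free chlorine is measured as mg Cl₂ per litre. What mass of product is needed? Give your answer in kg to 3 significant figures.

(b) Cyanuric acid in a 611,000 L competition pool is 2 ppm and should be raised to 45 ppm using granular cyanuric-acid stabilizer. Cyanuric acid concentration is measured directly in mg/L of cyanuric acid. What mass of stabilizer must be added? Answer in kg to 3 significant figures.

(a) Volume: 1780 m³ = 1,780,000 L.
(a) Chlorine deficit: 7.8 − 1.0 = 6.8 ppm = 6.8 mg/L as Cl₂.
(a) Cl₂ equivalent needed: 6.8 mg/L × 1,780,000 L = 12,100,000 mg = 12,100 g.
(a) Product at 89.5% available chlorine: 12,100 / 0.895 = 13,520 g.

(b) CYA to add: (45 − 2) = 43 mg/L × 611,000 L = 26,270 g cyanuric acid.

(a) 13.5 kg; (b) 26.3 kg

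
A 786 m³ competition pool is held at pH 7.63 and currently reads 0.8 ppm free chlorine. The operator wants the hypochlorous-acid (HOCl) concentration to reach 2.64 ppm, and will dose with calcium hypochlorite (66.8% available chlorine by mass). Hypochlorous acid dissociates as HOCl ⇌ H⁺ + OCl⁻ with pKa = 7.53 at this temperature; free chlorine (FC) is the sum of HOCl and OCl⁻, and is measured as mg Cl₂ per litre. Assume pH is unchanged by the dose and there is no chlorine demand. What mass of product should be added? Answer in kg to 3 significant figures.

6.08 kg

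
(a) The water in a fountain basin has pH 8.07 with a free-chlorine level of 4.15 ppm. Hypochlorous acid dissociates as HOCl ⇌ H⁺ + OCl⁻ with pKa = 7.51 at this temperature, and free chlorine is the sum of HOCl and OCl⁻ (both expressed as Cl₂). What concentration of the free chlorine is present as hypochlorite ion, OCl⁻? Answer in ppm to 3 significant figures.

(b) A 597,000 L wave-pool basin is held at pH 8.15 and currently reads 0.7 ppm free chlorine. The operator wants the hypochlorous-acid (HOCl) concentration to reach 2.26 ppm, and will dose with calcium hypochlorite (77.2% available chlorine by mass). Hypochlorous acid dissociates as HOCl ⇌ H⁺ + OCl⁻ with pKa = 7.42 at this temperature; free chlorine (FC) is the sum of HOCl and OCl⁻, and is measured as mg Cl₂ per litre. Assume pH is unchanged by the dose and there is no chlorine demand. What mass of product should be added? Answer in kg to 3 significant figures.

(a) [OCl⁻]/[HOCl] = 10^(pH − pKa) = 10^(8.07 − 7.51) = 10^0.56 = 3.631.
(a) Fraction as HOCl = 1 / (1 + 3.631) = 0.2159.
(a) OCl⁻ = (1 − 0.2159) × 4.15 ppm = 3.254 ppm.

(b) [OCl⁻]/[HOCl] = 10^(pH − pKa) = 10^(8.15 − 7.42) = 5.37; fraction as HOCl = 1/(1 + 5.37) = 0.157.
(b) Free chlorine required for 2.26 ppm HOCl: 2.26 / 0.157 = 14.4 ppm.
(b) FC to add: 14.4 − 0.7 = 13.7 mg/L as Cl₂.
(b) Cl₂ equivalent: 13.7 mg/L × 597,000 L = 8177 g.
(b) Product at 77.2% available Cl: 8177 / 0.772 = 10,590 g.

(a) 3.25 ppm; (b) 10.6 kg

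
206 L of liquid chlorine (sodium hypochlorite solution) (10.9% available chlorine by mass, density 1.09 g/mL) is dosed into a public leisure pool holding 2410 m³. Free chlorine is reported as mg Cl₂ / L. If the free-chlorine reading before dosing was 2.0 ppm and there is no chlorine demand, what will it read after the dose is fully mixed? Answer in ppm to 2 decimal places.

Volume: 2410 m³ = 2,410,000 L.
Mass of solution: 206 L × 1000 mL/L × 1.09 g/mL = 224,500 g.
Available chlorine delivered: 224,500 g × 0.109 = 24,470 g as Cl₂.
Concentration rise: 24,470 g / 2,410,000 L = 10.16 mg/L = 10.16 ppm.
Final FC: 2.0 + 10.16 = 12.16 ppm.

12.16 ppm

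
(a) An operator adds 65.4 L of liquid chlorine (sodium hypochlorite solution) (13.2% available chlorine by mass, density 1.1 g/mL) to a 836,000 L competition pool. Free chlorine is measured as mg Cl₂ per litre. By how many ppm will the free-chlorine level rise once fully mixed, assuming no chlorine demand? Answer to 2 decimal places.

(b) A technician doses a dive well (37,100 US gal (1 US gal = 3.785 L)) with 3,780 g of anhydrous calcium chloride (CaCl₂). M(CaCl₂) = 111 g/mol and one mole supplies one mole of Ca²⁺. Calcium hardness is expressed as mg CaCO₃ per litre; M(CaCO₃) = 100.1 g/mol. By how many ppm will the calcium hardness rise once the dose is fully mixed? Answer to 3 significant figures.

(a) 11.36 ppm; (b) 24.3 ppm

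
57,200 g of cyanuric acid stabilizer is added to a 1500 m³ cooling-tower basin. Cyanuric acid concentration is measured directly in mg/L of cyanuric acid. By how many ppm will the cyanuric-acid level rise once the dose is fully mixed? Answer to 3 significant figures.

38.1 ppm

Volume: 1500 m³ = 1,500,000 L.
Rise: 57,200 g / 1,500,000 L × 1000 = 38.13 mg/L.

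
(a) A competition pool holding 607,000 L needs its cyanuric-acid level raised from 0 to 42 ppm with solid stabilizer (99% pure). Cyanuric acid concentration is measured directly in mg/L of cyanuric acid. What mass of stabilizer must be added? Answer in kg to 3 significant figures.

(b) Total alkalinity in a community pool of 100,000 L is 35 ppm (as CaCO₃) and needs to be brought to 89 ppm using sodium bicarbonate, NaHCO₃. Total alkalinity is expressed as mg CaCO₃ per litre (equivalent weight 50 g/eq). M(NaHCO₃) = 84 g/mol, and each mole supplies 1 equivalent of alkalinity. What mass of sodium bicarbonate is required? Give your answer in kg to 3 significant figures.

(a) CYA to add: (42 − 0) = 42 mg/L × 607,000 L = 25,490 g cyanuric acid.
(a) At 99% purity: 25,490 / 0.99 = 25,750 g product.

(b) Alkalinity to add: (89 − 35) = 54 mg/L as CaCO₃ × 100,000 L = 5400 g as CaCO₃.
(b) Equivalents: 5400 g ÷ 50 g/eq = 108 eq.
(b) NaHCO₃ supplies 1 eq per mole → 108 mol.
(b) Mass: 108 mol × 84 g/mol = 9072 g.

(a) 25.8 kg; (b) 9.07 kg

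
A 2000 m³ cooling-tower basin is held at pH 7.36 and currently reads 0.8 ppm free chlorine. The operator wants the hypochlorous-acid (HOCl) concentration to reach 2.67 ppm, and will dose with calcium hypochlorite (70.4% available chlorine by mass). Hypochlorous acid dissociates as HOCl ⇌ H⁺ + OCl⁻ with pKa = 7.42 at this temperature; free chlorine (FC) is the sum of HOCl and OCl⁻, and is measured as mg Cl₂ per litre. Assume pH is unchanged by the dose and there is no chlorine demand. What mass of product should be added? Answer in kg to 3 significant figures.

11.9 kg

Volume: 2000 m³ = 2,000,000 L.
[OCl⁻]/[HOCl] = 10^(pH − pKa) = 10^(7.36 − 7.42) = 0.871; fraction as HOCl = 1/(1 + 0.871) = 0.5345.
Free chlorine required for 2.67 ppm HOCl: 2.67 / 0.5345 = 4.995 ppm.
FC to add: 4.995 − 0.8 = 4.195 mg/L as Cl₂.
Cl₂ equivalent: 4.195 mg/L × 2,000,000 L = 8391 g.
Product at 70.4% available Cl: 8391 / 0.704 = 11,920 g.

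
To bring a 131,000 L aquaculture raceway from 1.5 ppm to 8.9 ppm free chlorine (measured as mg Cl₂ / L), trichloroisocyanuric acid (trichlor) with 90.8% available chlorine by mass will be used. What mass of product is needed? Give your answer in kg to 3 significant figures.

1.07 kg

Chlorine deficit: 8.9 − 1.5 = 7.4 ppm = 7.4 mg/L as Cl₂.
Cl₂ equivalent needed: 7.4 mg/L × 131,000 L = 969,400 mg = 969.4 g.
Product at 90.8% available chlorine: 969.4 / 0.908 = 1068 g.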